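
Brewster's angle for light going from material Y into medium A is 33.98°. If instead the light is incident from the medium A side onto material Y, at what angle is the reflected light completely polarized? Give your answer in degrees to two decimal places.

tan θ_B' = n₁/n₂ = 1/tan θ_B, so θ_B' = 90° − θ_B.
θ_B' = 90° − 33.98° = 56.02°.

θ_B' ≈ 56.02°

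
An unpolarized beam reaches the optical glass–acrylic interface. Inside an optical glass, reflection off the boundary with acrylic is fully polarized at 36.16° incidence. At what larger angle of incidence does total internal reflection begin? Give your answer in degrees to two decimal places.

θ_c ≈ 46.95°

n₂/n₁ = tan 36.16° = 0.7308; the critical angle satisfies sin θ_c = n₂/n₁.
θ_c = arcsin(0.7308) = 46.95°.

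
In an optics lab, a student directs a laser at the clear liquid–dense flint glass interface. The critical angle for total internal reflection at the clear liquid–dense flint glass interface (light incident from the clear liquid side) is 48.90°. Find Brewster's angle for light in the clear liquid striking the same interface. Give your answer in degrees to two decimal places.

sin θ_c = n₂/n₁, so n₂/n₁ = sin 48.90° = 0.7536.
Brewster: tan θ_B = n₂/n₁ = 0.7536.
θ_B = arctan(0.7536) = 37.00°.

θ_B ≈ 37.00°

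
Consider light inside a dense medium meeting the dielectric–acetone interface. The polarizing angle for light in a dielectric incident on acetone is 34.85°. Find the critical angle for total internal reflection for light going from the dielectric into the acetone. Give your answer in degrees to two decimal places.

From Brewster, n₂/n₁ = tan θ_B = tan 34.85° = 0.6963.
Then sin θ_c = n₂/n₁ = 0.6963, so θ_c = arcsin 0.6963 = 44.13°.

θ_c ≈ 44.13°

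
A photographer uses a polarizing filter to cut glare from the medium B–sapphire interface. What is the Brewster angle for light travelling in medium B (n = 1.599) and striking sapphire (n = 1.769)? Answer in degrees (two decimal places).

θ_B ≈ 47.89°

Here n₂/n₁ = 1.769/1.599 = 1.1063, and Brewster's law gives tan θ_B = n₂/n₁. Taking the arctangent, θ_B = 47.89°.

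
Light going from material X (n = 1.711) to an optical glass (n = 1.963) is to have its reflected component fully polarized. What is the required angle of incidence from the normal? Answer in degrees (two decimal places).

θ_B ≈ 48.92°

Brewster's condition: tan θ_B = n₂/n₁ = 1.963/1.711 = 1.1473. Taking the arctangent, θ_B = 48.92°.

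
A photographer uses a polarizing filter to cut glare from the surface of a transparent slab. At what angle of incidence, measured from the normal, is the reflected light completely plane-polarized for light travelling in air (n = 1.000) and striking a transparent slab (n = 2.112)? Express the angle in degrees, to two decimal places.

At Brewster's angle the reflected and refracted rays are perpendicular, which with Snell's law gives tan θ_B = n₂/n₁.
Brewster's condition: tan θ_B = n₂/n₁ = 2.112/1.000 = 2.1120.
θ_B = arctan(2.1120) = 64.66°.

θ_B ≈ 64.66°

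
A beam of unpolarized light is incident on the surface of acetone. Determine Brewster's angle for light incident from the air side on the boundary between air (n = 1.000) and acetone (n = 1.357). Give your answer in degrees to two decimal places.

θ_B ≈ 53.61°

Here n₂/n₁ = 1.357/1.000 = 1.3570, and Brewster's law gives tan θ_B = n₂/n₁.
θ_B = arctan(1.3570) = 53.61°.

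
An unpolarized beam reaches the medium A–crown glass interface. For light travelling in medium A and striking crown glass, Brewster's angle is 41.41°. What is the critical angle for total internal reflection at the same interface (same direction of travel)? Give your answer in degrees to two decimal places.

From Brewster, n₂/n₁ = tan θ_B = tan 41.41° = 0.8819.
Then sin θ_c = n₂/n₁ = 0.8819, so θ_c = arcsin 0.8819 = 61.88°.

θ_c ≈ 61.88°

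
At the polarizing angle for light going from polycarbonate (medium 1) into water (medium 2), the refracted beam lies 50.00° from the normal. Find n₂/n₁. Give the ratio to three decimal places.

At Brewster incidence θ_B = 90° − θ_t = 90° − 50.00° = 40.00°.
tan θ_B = n₂/n₁, so n₂/n₁ = tan 40.00° = 0.839.

n₂/n₁ ≈ 0.839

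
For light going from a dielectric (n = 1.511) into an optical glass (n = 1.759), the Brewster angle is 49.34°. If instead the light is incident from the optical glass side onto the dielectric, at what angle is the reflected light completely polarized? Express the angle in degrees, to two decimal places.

θ_B' ≈ 40.66°

tan θ_B' = n₁/n₂ = 1/tan θ_B, so θ_B' = 90° − θ_B.
θ_B' = 90° − 49.34° = 40.66°.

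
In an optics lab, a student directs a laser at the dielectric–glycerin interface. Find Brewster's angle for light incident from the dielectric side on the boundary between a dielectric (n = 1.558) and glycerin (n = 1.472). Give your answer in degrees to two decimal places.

θ_B ≈ 43.37°

Brewster's condition: tan θ_B = n₂/n₁ = 1.472/1.558 = 0.9448. Taking the arctangent, θ_B = 43.37°.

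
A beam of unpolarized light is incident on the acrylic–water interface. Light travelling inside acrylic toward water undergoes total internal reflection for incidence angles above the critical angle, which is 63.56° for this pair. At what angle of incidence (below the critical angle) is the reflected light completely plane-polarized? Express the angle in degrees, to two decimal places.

n₂/n₁ = sin θ_c = sin 63.56° = 0.8954.
tan θ_B equals the same ratio, so θ_B = arctan(0.8954) = 41.84°.

θ_B ≈ 41.84°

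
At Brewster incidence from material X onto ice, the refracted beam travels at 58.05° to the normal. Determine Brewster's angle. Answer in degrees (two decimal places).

Since the reflected and refracted rays are at right angles at the polarizing angle, θ_B + θ_t = 90°.
θ_B = 90° − 58.05° = 31.95°.

θ_B ≈ 31.95°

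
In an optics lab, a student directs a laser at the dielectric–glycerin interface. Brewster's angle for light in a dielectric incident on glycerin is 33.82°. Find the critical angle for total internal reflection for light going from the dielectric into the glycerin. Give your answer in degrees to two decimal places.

From Brewster, n₂/n₁ = tan θ_B = tan 33.82° = 0.6699.
Then sin θ_c = n₂/n₁ = 0.6699, so θ_c = arcsin 0.6699 = 42.06°.

θ_c ≈ 42.06°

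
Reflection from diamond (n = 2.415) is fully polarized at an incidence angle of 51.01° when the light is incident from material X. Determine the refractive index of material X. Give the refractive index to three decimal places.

At Brewster's angle, tan θ_B = n₂/n₁ with n₁ on the incident side (material X) and n₂ on the transmitted side (diamond).
n₁ = n₂ / tan θ_B = 2.415 / tan 51.01° = 1.955.

n ≈ 1.955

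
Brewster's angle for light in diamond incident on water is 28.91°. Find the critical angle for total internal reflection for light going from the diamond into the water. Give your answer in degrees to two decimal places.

n₂/n₁ = tan 28.91° = 0.5523; the critical angle satisfies sin θ_c = n₂/n₁.
θ_c = arcsin(0.5523) = 33.52°.

θ_c ≈ 33.52°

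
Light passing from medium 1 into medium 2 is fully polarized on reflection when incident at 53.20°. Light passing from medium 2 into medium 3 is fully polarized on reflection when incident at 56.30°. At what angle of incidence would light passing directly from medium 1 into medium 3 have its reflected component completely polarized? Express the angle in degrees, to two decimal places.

Each Brewster angle gives a ratio: n₂/n₁ = tan 53.20° = 1.3367, n₃/n₂ = tan 56.30° = 1.4994.
Multiplying, n₃/n₁ = 1.3367 × 1.4994 = 2.0043, and θ_B(1→3) = arctan 2.0043 = 63.48°.

θ_B ≈ 63.48°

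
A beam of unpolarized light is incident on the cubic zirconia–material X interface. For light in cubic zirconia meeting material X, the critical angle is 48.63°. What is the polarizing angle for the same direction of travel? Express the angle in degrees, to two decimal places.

At the critical angle sin θ_c = n₂/n₁, giving n₂/n₁ = sin 48.63° = 0.7505.
Then tan θ_B = n₂/n₁ = 0.7505, so θ_B = arctan 0.7505 = 36.89°.

θ_B ≈ 36.89°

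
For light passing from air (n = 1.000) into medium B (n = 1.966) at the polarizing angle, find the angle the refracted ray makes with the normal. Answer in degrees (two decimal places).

tan θ_B = n₂/n₁ = 1.966/1.000 = 1.9660, so θ_B = 63.04°.
Since θ_B + θ_t = 90° at Brewster incidence, θ_t = 90° − 63.04° = 26.96°.

θ_t ≈ 26.96°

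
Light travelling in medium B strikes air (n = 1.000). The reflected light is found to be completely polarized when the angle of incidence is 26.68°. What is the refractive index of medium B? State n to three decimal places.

Full polarization of the reflected beam means tan θ_B = n₂/n₁, where n₁ is the incident medium (medium B).
n₁ = n₂ / tan θ_B = 1.000 / tan 26.68° = 1.990.

n ≈ 1.990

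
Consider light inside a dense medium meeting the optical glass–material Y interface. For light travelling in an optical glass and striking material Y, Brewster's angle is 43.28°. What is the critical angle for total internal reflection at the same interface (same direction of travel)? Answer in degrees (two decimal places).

θ_c ≈ 70.34°

From Brewster, n₂/n₁ = tan θ_B = tan 43.28° = 0.9417.
Then sin θ_c = n₂/n₁ = 0.9417, so θ_c = arcsin 0.9417 = 70.34°.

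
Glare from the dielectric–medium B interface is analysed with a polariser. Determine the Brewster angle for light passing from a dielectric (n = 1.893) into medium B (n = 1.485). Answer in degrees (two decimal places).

θ_B ≈ 38.11°

Brewster's condition: tan θ_B = n₂/n₁ = 1.485/1.893 = 0.7845. Taking the arctangent, θ_B = 38.11°.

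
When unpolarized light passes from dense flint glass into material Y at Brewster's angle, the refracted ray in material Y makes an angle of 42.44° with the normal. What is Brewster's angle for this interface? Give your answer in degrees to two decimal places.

At Brewster's angle the reflected and refracted rays are perpendicular, so θ_B + θ_t = 90°.
So θ_B = 90° − θ_t = 90° − 42.44° = 47.56°.

θ_B ≈ 47.56°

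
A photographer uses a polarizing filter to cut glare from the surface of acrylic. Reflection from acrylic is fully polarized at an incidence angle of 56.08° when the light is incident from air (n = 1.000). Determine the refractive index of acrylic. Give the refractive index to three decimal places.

n ≈ 1.487

At the Brewster angle, tan θ_B = n₂/n₁ with n₁ on the incident side (air) and n₂ on the transmitted side (acrylic).
n₂ = n₁ tan θ_B = 1.000 × tan 56.08° = 1.487.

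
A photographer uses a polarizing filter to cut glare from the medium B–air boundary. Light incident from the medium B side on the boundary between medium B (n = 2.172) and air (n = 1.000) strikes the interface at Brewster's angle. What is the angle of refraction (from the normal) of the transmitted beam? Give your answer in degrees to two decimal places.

First find Brewster's angle: tan θ_B = 1.000/2.172 = 0.4604, giving θ_B = 24.72°.
The refracted ray is perpendicular to the reflected ray, so θ_t = 90° − θ_B = 65.28°.

θ_t ≈ 65.28°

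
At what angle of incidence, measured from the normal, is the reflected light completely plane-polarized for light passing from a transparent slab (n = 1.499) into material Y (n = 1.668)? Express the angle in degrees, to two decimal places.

At Brewster's angle the reflected and refracted rays are perpendicular, which with Snell's law gives tan θ_B = n₂/n₁.
Here n₂/n₁ = 1.668/1.499 = 1.1127, and Brewster's law gives tan θ_B = n₂/n₁. Taking the arctangent, θ_B = 48.05°.

θ_B ≈ 48.05°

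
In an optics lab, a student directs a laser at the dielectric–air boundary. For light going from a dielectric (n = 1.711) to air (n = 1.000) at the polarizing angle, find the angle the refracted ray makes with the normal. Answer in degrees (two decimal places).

First find Brewster's angle: tan θ_B = 1.000/1.711 = 0.5845, giving θ_B = 30.30°.
Since θ_B + θ_t = 90° at Brewster incidence, θ_t = 90° − 30.30° = 59.70°.

θ_t ≈ 59.70°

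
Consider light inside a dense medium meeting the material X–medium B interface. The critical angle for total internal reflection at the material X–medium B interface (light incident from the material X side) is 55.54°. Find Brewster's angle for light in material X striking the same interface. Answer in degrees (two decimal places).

sin θ_c = n₂/n₁, so n₂/n₁ = sin 55.54° = 0.8245.
Brewster: tan θ_B = n₂/n₁ = 0.8245.
θ_B = arctan(0.8245) = 39.51°.

θ_B ≈ 39.51°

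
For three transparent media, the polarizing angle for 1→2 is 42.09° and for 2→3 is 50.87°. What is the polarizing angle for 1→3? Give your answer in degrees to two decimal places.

θ_B ≈ 47.99°

Each Brewster angle gives a ratio: n₂/n₁ = tan 42.09° = 0.9033, n₃/n₂ = tan 50.87° = 1.2292.
So n₃/n₁ = (n₂/n₁)(n₃/n₂) = 0.9033 × 1.2292 = 1.1103.
θ_B(1→3) = arctan(1.1103) = 47.99°.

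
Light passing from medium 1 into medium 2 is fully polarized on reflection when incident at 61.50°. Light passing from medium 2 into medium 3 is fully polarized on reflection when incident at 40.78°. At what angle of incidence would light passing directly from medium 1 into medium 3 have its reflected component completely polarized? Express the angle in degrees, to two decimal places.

Each Brewster angle gives a ratio: n₂/n₁ = tan 61.50° = 1.8418, n₃/n₂ = tan 40.78° = 0.8626.
n₃/n₁ = 1.5887. Then tan θ_B(1→3) = n₃/n₁, so θ_B(1→3) = arctan(1.5887) = 57.81°.

θ_B ≈ 57.81°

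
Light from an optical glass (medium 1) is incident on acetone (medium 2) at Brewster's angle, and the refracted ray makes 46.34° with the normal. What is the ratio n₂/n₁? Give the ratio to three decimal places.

n₂/n₁ ≈ 0.954

At Brewster incidence θ_B = 90° − θ_t = 90° − 46.34° = 43.66°.
Then n₂/n₁ = tan θ_B = tan 43.66° = 0.954.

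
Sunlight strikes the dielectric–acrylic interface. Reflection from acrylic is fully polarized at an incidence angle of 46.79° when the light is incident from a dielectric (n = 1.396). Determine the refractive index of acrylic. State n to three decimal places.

Full polarization of the reflected beam means tan θ_B = n₂/n₁, where n₁ is the incident medium (a dielectric).
n₂ = n₁ tan θ_B = 1.396 × tan 46.79° = 1.486.

n ≈ 1.486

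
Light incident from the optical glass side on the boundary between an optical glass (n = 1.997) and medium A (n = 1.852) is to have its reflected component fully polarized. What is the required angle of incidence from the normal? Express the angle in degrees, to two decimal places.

Brewster's condition: tan θ_B = n₂/n₁ = 1.852/1.997 = 0.9274.
θ_B = arctan(0.9274) = 42.84°.

θ_B ≈ 42.84°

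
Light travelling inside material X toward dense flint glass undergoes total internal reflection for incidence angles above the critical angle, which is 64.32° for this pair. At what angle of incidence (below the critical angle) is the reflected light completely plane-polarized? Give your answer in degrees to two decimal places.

n₂/n₁ = sin θ_c = sin 64.32° = 0.9012.
tan θ_B equals the same ratio, so θ_B = arctan(0.9012) = 42.03°.

θ_B ≈ 42.03°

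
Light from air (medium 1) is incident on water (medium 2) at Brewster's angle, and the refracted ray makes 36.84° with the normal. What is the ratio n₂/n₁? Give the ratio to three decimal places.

At Brewster incidence θ_B = 90° − θ_t = 90° − 36.84° = 53.16°.
Then n₂/n₁ = tan θ_B = tan 53.16° = 1.335.

n₂/n₁ ≈ 1.335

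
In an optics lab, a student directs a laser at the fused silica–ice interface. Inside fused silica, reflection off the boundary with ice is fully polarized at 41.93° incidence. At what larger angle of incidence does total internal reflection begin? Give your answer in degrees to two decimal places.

θ_c ≈ 63.92°

From Brewster, n₂/n₁ = tan θ_B = tan 41.93° = 0.8982.
Then sin θ_c = n₂/n₁ = 0.8982, so θ_c = arcsin 0.8982 = 63.92°.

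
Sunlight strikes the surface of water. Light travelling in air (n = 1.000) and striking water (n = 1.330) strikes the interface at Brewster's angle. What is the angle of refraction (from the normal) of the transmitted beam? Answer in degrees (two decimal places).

θ_t ≈ 36.94°

tan θ_B = n₂/n₁ = 1.330/1.000 = 1.3300, so θ_B = 53.06°.
The refracted ray is perpendicular to the reflected ray, so θ_t = 90° − θ_B = 36.94°.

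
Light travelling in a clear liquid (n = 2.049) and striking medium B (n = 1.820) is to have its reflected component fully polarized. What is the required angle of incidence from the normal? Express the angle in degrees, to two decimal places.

θ_B ≈ 41.61°

Brewster's condition: tan θ_B = n₂/n₁ = 1.820/2.049 = 0.8882. Taking the arctangent, θ_B = 41.61°.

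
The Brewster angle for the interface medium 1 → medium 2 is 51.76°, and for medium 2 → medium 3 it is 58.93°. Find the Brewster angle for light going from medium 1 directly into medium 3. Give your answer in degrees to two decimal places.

θ_B ≈ 64.60°

tan θ_B(1→2) = n₂/n₁ = tan 51.76° = 1.2689.
tan θ_B(2→3) = n₃/n₂ = tan 58.93° = 1.6597.
Multiplying, n₃/n₁ = 1.2689 × 1.6597 = 2.1061, and θ_B(1→3) = arctan 2.1061 = 64.60°.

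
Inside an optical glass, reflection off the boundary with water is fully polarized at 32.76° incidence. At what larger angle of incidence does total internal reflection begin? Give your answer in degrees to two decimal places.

tan θ_B = n₂/n₁ = tan 32.76° = 0.6435.
Total internal reflection: sin θ_c = n₂/n₁ = 0.6435.
θ_c = arcsin(0.6435) = 40.05°.

θ_c ≈ 40.05°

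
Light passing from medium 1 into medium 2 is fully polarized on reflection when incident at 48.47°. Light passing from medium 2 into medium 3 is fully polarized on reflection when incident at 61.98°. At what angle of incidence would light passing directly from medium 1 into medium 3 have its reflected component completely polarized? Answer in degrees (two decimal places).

θ_B ≈ 64.77°

Each Brewster angle gives a ratio: n₂/n₁ = tan 48.47° = 1.1291, n₃/n₂ = tan 61.98° = 1.8791.
So n₃/n₁ = (n₂/n₁)(n₃/n₂) = 1.1291 × 1.8791 = 2.1217.
θ_B(1→3) = arctan(2.1217) = 64.77°.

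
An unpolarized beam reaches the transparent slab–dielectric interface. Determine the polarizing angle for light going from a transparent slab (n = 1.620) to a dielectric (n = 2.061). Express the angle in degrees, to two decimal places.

Brewster's condition: tan θ_B = n₂/n₁ = 2.061/1.620 = 1.2722.
θ_B = arctan(1.2722) = 51.83°.

θ_B ≈ 51.83°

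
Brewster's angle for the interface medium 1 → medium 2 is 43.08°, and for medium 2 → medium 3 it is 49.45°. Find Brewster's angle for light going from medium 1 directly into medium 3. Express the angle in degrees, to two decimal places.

θ_B ≈ 47.54°

n₂/n₁ = tan 43.08° = 0.9351 and n₃/n₂ = tan 49.45° = 1.1688.
n₃/n₁ = 1.0930. Then tan θ_B(1→3) = n₃/n₁, so θ_B(1→3) = arctan(1.0930) = 47.54°.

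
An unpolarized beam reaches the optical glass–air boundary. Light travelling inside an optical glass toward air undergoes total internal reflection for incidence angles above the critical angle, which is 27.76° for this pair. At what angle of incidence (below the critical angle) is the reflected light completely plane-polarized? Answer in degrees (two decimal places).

sin θ_c = n₂/n₁, so n₂/n₁ = sin 27.76° = 0.4658.
Brewster: tan θ_B = n₂/n₁ = 0.4658.
θ_B = arctan(0.4658) = 24.97°.

θ_B ≈ 24.97°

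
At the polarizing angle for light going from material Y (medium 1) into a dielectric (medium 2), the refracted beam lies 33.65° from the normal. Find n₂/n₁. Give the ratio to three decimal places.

n₂/n₁ ≈ 1.502

At Brewster incidence θ_B = 90° − θ_t = 90° − 33.65° = 56.35°.
tan θ_B = n₂/n₁, so n₂/n₁ = tan 56.35° = 1.502.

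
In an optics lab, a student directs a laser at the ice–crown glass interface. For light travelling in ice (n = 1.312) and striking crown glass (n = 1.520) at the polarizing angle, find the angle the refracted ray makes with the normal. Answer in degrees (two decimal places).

θ_t ≈ 40.80°

θ_B = arctan(n₂/n₁) = arctan(1.520/1.312) = 49.20°.
Since θ_B + θ_t = 90° at Brewster incidence, θ_t = 90° − 49.20° = 40.80°.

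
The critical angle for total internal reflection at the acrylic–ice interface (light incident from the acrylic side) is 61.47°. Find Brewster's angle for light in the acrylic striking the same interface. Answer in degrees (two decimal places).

θ_B ≈ 41.30°

sin θ_c = n₂/n₁, so n₂/n₁ = sin 61.47° = 0.8786.
Brewster: tan θ_B = n₂/n₁ = 0.8786.
θ_B = arctan(0.8786) = 41.30°.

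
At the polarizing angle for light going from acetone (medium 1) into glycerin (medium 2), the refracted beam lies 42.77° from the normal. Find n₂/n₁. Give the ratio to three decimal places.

n₂/n₁ ≈ 1.081

At Brewster incidence θ_B = 90° − θ_t = 90° − 42.77° = 47.23°.
tan θ_B = n₂/n₁, so n₂/n₁ = tan 47.23° = 1.081.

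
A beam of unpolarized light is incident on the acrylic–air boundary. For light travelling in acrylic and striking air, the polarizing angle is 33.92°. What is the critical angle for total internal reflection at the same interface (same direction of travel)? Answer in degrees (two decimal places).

θ_c ≈ 42.26°

From Brewster, n₂/n₁ = tan θ_B = tan 33.92° = 0.6725.
Then sin θ_c = n₂/n₁ = 0.6725, so θ_c = arcsin 0.6725 = 42.26°.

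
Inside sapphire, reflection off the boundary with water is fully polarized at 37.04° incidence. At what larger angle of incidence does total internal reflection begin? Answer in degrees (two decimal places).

θ_c ≈ 48.99°

tan θ_B = n₂/n₁ = tan 37.04° = 0.7546.
Total internal reflection: sin θ_c = n₂/n₁ = 0.7546.
θ_c = arcsin(0.7546) = 48.99°.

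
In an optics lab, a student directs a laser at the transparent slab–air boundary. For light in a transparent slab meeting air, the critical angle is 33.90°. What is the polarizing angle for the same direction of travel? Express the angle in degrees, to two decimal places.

sin θ_c = n₂/n₁, so n₂/n₁ = sin 33.90° = 0.5577.
Brewster: tan θ_B = n₂/n₁ = 0.5577.
θ_B = arctan(0.5577) = 29.15°.

θ_B ≈ 29.15°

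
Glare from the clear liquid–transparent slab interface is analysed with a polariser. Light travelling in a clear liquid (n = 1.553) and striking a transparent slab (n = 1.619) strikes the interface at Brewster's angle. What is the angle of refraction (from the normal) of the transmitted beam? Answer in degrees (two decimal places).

θ_t ≈ 43.81°

First find Brewster's angle: tan θ_B = 1.619/1.553 = 1.0425, giving θ_B = 46.19°.
At Brewster's angle the reflected and refracted rays are perpendicular, so θ_t = 90° − θ_B = 90° − 46.19° = 43.81°.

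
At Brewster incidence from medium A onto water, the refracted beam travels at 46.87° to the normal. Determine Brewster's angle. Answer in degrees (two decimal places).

At Brewster's angle the reflected and refracted rays are perpendicular, so θ_B + θ_t = 90°.
So θ_B = 90° − θ_t = 90° − 46.87° = 43.13°.

θ_B ≈ 43.13°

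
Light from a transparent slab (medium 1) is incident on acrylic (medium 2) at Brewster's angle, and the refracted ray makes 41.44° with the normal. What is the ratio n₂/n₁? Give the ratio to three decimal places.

θ_B + θ_t = 90°, so θ_B = 90° − 41.44° = 48.56°.
tan θ_B = n₂/n₁, so n₂/n₁ = tan 48.56° = 1.133.

n₂/n₁ ≈ 1.133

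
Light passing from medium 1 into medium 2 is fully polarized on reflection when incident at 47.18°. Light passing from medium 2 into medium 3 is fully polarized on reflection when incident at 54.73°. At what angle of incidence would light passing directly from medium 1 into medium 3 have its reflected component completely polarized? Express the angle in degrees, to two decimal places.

θ_B ≈ 56.76°

n₂/n₁ = tan 47.18° = 1.0791 and n₃/n₂ = tan 54.73° = 1.4139.
n₃/n₁ = 1.5258. Then tan θ_B(1→3) = n₃/n₁, so θ_B(1→3) = arctan(1.5258) = 56.76°.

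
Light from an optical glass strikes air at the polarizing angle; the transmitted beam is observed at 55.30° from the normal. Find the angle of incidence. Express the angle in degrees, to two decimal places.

θ_B ≈ 34.70°

Since the reflected and refracted rays are at right angles at the polarizing angle, θ_B + θ_t = 90°.
θ_B = 90° − 55.30° = 34.70°.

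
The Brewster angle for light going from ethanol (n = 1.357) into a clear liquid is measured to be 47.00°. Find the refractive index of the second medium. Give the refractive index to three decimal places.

n ≈ 1.455

Full polarization of the reflected beam means tan θ_B = n₂/n₁, where n₁ is the incident medium (ethanol).
n₂ = n₁ tan θ_B = 1.357 × tan 47.00° = 1.455.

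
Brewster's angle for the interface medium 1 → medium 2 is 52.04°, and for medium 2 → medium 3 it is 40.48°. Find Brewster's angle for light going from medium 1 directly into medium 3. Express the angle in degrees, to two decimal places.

θ_B ≈ 47.57°

tan θ_B(1→2) = n₂/n₁ = tan 52.04° = 1.2818.
tan θ_B(2→3) = n₃/n₂ = tan 40.48° = 0.8535.
Multiplying, n₃/n₁ = 1.2818 × 0.8535 = 1.0940, and θ_B(1→3) = arctan 1.0940 = 47.57°.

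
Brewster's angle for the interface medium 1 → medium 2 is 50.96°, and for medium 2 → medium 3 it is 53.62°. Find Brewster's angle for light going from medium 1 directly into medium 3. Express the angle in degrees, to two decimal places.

θ_B ≈ 59.14°

Each Brewster angle gives a ratio: n₂/n₁ = tan 50.96° = 1.2331, n₃/n₂ = tan 53.62° = 1.3574.
Multiplying, n₃/n₁ = 1.2331 × 1.3574 = 1.6738, and θ_B(1→3) = arctan 1.6738 = 59.14°.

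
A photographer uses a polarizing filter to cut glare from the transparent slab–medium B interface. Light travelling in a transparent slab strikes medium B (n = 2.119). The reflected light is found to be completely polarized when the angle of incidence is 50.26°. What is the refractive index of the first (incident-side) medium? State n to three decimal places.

At Brewster's angle, tan θ_B = n₂/n₁ with n₁ on the incident side (a transparent slab) and n₂ on the transmitted side (medium B).
n₁ = n₂ / tan θ_B = 2.119 / tan 50.26° = 1.762.

n ≈ 1.762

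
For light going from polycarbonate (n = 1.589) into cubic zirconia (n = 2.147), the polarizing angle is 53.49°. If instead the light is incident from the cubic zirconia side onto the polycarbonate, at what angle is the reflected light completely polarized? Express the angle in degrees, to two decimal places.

Reversing the direction swaps n₁ and n₂, so tan θ_B' = 1/tan θ_B and θ_B' = 90° − θ_B.
Hence θ_B' = 90° − 53.49° = 36.51°.

θ_B' ≈ 36.51°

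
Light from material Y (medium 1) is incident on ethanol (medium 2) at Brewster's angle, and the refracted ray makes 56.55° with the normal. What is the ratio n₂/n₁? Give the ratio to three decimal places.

n₂/n₁ ≈ 0.661

At Brewster incidence θ_B = 90° − θ_t = 90° − 56.55° = 33.45°.
tan θ_B = n₂/n₁, so n₂/n₁ = tan 33.45° = 0.661.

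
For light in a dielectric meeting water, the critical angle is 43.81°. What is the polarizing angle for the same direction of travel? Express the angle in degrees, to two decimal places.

At the critical angle sin θ_c = n₂/n₁, giving n₂/n₁ = sin 43.81° = 0.6923.
Then tan θ_B = n₂/n₁ = 0.6923, so θ_B = arctan 0.6923 = 34.69°.

θ_B ≈ 34.69°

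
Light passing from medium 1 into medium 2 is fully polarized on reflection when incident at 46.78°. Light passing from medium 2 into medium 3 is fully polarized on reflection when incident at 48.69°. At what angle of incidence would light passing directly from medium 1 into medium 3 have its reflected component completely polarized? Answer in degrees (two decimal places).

n₂/n₁ = tan 46.78° = 1.0641 and n₃/n₂ = tan 48.69° = 1.1379.
n₃/n₁ = 1.2109. Then tan θ_B(1→3) = n₃/n₁, so θ_B(1→3) = arctan(1.2109) = 50.45°.

θ_B ≈ 50.45°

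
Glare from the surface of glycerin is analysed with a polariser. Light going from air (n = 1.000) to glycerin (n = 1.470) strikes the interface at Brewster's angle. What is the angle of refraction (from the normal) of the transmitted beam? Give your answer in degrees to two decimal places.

θ_B = arctan(n₂/n₁) = arctan(1.470/1.000) = 55.77°.
Since θ_B + θ_t = 90° at Brewster incidence, θ_t = 90° − 55.77° = 34.23°.

θ_t ≈ 34.23°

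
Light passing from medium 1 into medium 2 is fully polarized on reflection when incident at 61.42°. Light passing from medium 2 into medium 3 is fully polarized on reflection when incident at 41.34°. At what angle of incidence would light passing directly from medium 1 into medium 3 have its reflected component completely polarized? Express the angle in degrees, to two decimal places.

θ_B ≈ 58.23°

tan θ_B(1→2) = n₂/n₁ = tan 61.42° = 1.8357.
tan θ_B(2→3) = n₃/n₂ = tan 41.34° = 0.8798.
n₃/n₁ = 1.6149. Then tan θ_B(1→3) = n₃/n₁, so θ_B(1→3) = arctan(1.6149) = 58.23°.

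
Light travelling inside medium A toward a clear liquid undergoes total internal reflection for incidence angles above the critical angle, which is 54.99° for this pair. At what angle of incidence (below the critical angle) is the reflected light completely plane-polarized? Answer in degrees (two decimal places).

θ_B ≈ 39.32°

At the critical angle sin θ_c = n₂/n₁, giving n₂/n₁ = sin 54.99° = 0.8191.
Then tan θ_B = n₂/n₁ = 0.8191, so θ_B = arctan 0.8191 = 39.32°.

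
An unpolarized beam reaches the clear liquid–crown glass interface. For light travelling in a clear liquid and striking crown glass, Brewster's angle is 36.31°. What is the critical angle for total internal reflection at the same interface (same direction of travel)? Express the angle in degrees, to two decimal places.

θ_c ≈ 47.29°

n₂/n₁ = tan 36.31° = 0.7348; the critical angle satisfies sin θ_c = n₂/n₁.
θ_c = arcsin(0.7348) = 47.29°.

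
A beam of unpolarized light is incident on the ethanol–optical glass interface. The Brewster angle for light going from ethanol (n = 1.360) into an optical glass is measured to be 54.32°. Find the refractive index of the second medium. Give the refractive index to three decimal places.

n ≈ 1.894

At the Brewster angle, tan θ_B = n₂/n₁ with n₁ on the incident side (ethanol) and n₂ on the transmitted side (an optical glass).
n₂ = n₁ tan θ_B = 1.360 × tan 54.32° = 1.894.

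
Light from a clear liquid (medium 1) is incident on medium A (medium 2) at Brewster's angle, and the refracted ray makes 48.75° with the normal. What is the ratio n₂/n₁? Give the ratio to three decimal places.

n₂/n₁ ≈ 0.877

At Brewster incidence θ_B = 90° − θ_t = 90° − 48.75° = 41.25°.
tan θ_B = n₂/n₁, so n₂/n₁ = tan 41.25° = 0.877.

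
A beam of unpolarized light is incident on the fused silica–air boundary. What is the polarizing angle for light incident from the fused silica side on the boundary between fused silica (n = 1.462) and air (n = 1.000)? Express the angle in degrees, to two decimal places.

The reflected p-component vanishes when tan θ_B = n₂/n₁.
Brewster's condition: tan θ_B = n₂/n₁ = 1.000/1.462 = 0.6840.
So θ_B = arctan 0.6840 = 34.37°.

θ_B ≈ 34.37°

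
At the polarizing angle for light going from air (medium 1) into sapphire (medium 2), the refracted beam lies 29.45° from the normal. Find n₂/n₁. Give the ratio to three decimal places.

At Brewster incidence θ_B = 90° − θ_t = 90° − 29.45° = 60.55°.
Then n₂/n₁ = tan θ_B = tan 60.55° = 1.771.

n₂/n₁ ≈ 1.771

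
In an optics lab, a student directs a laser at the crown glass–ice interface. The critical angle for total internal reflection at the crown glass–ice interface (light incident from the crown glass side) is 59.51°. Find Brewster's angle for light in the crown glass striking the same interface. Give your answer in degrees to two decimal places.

sin θ_c = n₂/n₁, so n₂/n₁ = sin 59.51° = 0.8617.
Brewster: tan θ_B = n₂/n₁ = 0.8617.
θ_B = arctan(0.8617) = 40.75°.

θ_B ≈ 40.75°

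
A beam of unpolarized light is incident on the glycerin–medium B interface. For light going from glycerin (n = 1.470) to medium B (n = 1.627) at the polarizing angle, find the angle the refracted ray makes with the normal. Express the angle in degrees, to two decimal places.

First find Brewster's angle: tan θ_B = 1.627/1.470 = 1.1068, giving θ_B = 47.90°.
At Brewster's angle the reflected and refracted rays are perpendicular, so θ_t = 90° − θ_B = 90° − 47.90° = 42.10°.

θ_t ≈ 42.10°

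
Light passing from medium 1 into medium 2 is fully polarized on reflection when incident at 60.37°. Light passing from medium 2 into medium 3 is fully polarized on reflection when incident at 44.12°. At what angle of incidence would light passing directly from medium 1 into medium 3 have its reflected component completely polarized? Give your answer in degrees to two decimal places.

θ_B ≈ 59.61°

n₂/n₁ = tan 60.37° = 1.7582 and n₃/n₂ = tan 44.12° = 0.9697.
n₃/n₁ = 1.7050. Then tan θ_B(1→3) = n₃/n₁, so θ_B(1→3) = arctan(1.7050) = 59.61°.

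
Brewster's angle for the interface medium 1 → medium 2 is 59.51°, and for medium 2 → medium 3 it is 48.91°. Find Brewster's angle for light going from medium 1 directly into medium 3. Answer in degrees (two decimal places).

θ_B ≈ 62.82°

Each Brewster angle gives a ratio: n₂/n₁ = tan 59.51° = 1.6983, n₃/n₂ = tan 48.91° = 1.1467.
n₃/n₁ = 1.9475. Then tan θ_B(1→3) = n₃/n₁, so θ_B(1→3) = arctan(1.9475) = 62.82°.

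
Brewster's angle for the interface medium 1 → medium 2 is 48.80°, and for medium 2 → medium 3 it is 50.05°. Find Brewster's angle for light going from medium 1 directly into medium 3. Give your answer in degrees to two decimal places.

tan θ_B(1→2) = n₂/n₁ = tan 48.80° = 1.1423.
tan θ_B(2→3) = n₃/n₂ = tan 50.05° = 1.1939.
So n₃/n₁ = (n₂/n₁)(n₃/n₂) = 1.1423 × 1.1939 = 1.3637.
θ_B(1→3) = arctan(1.3637) = 53.75°.

θ_B ≈ 53.75°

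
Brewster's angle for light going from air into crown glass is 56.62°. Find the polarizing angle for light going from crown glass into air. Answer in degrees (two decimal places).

Reversing the direction swaps n₁ and n₂, so tan θ_B' = 1/tan θ_B and θ_B' = 90° − θ_B.
Hence θ_B' = 90° − 56.62° = 33.38°.

θ_B' ≈ 33.38°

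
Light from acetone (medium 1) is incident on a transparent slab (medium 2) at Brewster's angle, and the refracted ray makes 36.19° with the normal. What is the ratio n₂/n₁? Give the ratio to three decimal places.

n₂/n₁ ≈ 1.367

θ_B + θ_t = 90°, so θ_B = 90° − 36.19° = 53.81°.
tan θ_B = n₂/n₁, so n₂/n₁ = tan 53.81° = 1.367.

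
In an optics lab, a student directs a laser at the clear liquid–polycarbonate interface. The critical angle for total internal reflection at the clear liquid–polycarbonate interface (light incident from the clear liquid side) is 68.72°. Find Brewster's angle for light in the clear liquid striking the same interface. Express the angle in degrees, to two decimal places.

θ_B ≈ 42.98°

At the critical angle sin θ_c = n₂/n₁, giving n₂/n₁ = sin 68.72° = 0.9318.
Then tan θ_B = n₂/n₁ = 0.9318, so θ_B = arctan 0.9318 = 42.98°.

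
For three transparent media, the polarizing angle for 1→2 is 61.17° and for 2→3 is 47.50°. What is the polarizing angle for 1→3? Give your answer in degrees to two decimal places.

Each Brewster angle gives a ratio: n₂/n₁ = tan 61.17° = 1.8167, n₃/n₂ = tan 47.50° = 1.0913.
So n₃/n₁ = (n₂/n₁)(n₃/n₂) = 1.8167 × 1.0913 = 1.9826.
θ_B(1→3) = arctan(1.9826) = 63.23°.

θ_B ≈ 63.23°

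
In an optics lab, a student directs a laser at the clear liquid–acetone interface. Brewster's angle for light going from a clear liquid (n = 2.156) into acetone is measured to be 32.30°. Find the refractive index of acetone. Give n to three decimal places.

At Brewster's angle, tan θ_B = n₂/n₁ with n₁ on the incident side (a clear liquid) and n₂ on the transmitted side (acetone).
n₂ = n₁ tan θ_B = 2.156 × tan 32.30° = 1.363.

n ≈ 1.363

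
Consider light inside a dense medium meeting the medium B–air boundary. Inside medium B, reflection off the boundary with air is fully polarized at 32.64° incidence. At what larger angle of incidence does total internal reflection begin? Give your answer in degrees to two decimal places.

tan θ_B = n₂/n₁ = tan 32.64° = 0.6405.
Total internal reflection: sin θ_c = n₂/n₁ = 0.6405.
θ_c = arcsin(0.6405) = 39.83°.

θ_c ≈ 39.83°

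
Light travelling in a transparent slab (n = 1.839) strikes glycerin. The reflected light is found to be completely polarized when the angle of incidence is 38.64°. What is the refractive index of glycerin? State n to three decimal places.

At Brewster's angle, tan θ_B = n₂/n₁ with n₁ on the incident side (a transparent slab) and n₂ on the transmitted side (glycerin).
n₂ = n₁ tan θ_B = 1.839 × tan 38.64° = 1.470.

n ≈ 1.470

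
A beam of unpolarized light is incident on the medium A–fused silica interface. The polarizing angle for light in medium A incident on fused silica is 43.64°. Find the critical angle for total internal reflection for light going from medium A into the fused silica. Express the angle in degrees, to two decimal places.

θ_c ≈ 72.48°

From Brewster, n₂/n₁ = tan θ_B = tan 43.64° = 0.9536.
Then sin θ_c = n₂/n₁ = 0.9536, so θ_c = arcsin 0.9536 = 72.48°.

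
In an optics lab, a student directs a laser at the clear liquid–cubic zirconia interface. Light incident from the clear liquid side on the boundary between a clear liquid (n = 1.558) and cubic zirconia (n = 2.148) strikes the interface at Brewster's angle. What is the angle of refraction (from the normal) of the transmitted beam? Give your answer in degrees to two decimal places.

tan θ_B = n₂/n₁ = 2.148/1.558 = 1.3787, so θ_B = 54.05°.
Since θ_B + θ_t = 90° at Brewster incidence, θ_t = 90° − 54.05° = 35.95°.

θ_t ≈ 35.95°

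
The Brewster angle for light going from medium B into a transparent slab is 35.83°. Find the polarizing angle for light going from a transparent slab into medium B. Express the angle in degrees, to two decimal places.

tan θ_B' = n₁/n₂ = 1/tan θ_B, so θ_B' = 90° − θ_B.
θ_B' = 90° − 35.83° = 54.17°.

θ_B' ≈ 54.17°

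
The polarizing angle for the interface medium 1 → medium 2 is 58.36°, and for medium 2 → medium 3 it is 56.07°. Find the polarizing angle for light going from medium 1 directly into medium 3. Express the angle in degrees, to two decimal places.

θ_B ≈ 67.49°

tan θ_B(1→2) = n₂/n₁ = tan 58.36° = 1.6229.
tan θ_B(2→3) = n₃/n₂ = tan 56.07° = 1.4865.
So n₃/n₁ = (n₂/n₁)(n₃/n₂) = 1.6229 × 1.4865 = 2.4125.
θ_B(1→3) = arctan(2.4125) = 67.49°.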